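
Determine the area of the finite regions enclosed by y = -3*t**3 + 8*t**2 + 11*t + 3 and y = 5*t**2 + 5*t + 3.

37/4

Set the curves equal: -3*t**3 + 8*t**2 + 11*t + 3 = 5*t**2 + 5*t + 3, so -3*t**3 + 3*t**2 + 6*t = 0, which factors as -3*t*(t - 2)*(t + 1) = 0. The curves meet at t = -1, 0, 2.
On [-1, 0], y = 5*t**2 + 5*t + 3 is on top; that piece has area ∫[-1,0] (-(-3*t**3 + 3*t**2 + 6*t)) dt = 5/4.
On [0, 2], y = -3*t**3 + 8*t**2 + 11*t + 3 is on top; that piece has area ∫[0,2] (-3*t**3 + 3*t**2 + 6*t) dt = 8.
Total enclosed area = 5/4 + 8 = 37/4.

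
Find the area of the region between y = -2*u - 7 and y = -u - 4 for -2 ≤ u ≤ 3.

35/2

On [-2, 3], (-2*u - 7) - (-u - 4) = -u - 3 is ≤ 0 throughout, so the area is a single integral of |-u - 3|.
∫[-2,3] (-u - 3) du = -35/2; the area of that piece is 35/2.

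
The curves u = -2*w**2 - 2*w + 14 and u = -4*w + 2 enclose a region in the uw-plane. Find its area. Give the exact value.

Both boundary curves give u as a function of w, so integrate with respect to w. Setting them equal: -2*w**2 + 2*w + 12 = 0, i.e. -2*(w - 3)*(w + 2) = 0, so they meet at w = -2, 3.
For w in [-2, 3], u = -2*w**2 - 2*w + 14 is on the right; area = ∫[-2,3] (-2*w**2 + 2*w + 12) dw = 125/3.

125/3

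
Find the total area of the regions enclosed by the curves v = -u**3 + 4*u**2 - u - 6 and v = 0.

Set the curves equal: -u**3 + 4*u**2 - u - 6 = 0, so -u**3 + 4*u**2 - u - 6 = 0, which factors as -(u - 3)*(u - 2)*(u + 1) = 0. The curves meet at u = -1, 2, 3.
On [-1, 2], v = 0 is on top; that piece has area ∫[-1,2] (-(-u**3 + 4*u**2 - u - 6)) du = 45/4.
On [2, 3], v = -u**3 + 4*u**2 - u - 6 is on top; that piece has area ∫[2,3] (-u**3 + 4*u**2 - u - 6) du = 7/12.
Total enclosed area = 45/4 + 7/12 = 71/6.

71/6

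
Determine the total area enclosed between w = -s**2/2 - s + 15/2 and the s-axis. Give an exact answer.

The curve meets the s-axis where -s**2/2 - s + 15/2 = 0, i.e. -(s - 3)*(s + 5)/2 = 0, at s = -5, 3.
On [-5, 3] the curve lies above the axis; ∫[-5,3] (-s**2/2 - s + 15/2) ds = 128/3, giving area 128/3.

128/3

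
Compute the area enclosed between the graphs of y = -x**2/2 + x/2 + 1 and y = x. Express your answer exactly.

Set the curves equal: -x**2/2 + x/2 + 1 = x, so -x**2/2 - x/2 + 1 = 0, which factors as -(x - 1)*(x + 2)/2 = 0. The curves meet at x = -2, 1.
On [-2, 1], y = -x**2/2 + x/2 + 1 is on top; that piece has area ∫[-2,1] (-x**2/2 - x/2 + 1) dx = 9/4.

9/4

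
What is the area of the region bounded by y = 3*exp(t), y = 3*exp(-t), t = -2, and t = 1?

The difference (3*exp(t)) - (3*exp(-t)) = 3*exp(t) - 3*exp(-t) changes sign at t = 0 inside [-2, 1], so split the integral there.
∫[-2,0] (3*exp(t) - 3*exp(-t)) dt = -3*exp(2) - 3*exp(-2) + 6; the area of that piece is -6 + 3*exp(-2) + 3*exp(2).
∫[0,1] (3*exp(t) - 3*exp(-t)) dt = -6 + 3*exp(-1) + 3*exp(1).
Total area = (-6 + 3*exp(-2) + 3*exp(2)) + (-6 + 3*exp(-1) + 3*exp(1)) = -12 + 3*exp(-2) + 3*exp(-1) + 3*exp(1) + 3*exp(2).

-12 + 3*exp(-2) + 3*exp(-1) + 3*exp(1) + 3*exp(2)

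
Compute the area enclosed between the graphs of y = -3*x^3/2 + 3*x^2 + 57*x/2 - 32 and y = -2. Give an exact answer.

2521/8

Set the curves equal: -3*x^3/2 + 3*x^2 + 57*x/2 - 32 = -2, so -3*x^3/2 + 3*x^2 + 57*x/2 - 30 = 0, which factors as -3*(x - 5)*(x - 1)*(x + 4)/2 = 0. The curves meet at x = -4, 1, 5.
On [-4, 1], y = -2 is on top; that piece has area ∫[-4,1] (-(-3*x^3/2 + 3*x^2 + 57*x/2 - 30)) dx = 1625/8.
On [1, 5], y = -3*x^3/2 + 3*x^2 + 57*x/2 - 32 is on top; that piece has area ∫[1,5] (-3*x^3/2 + 3*x^2 + 57*x/2 - 30) dx = 112.
Total enclosed area = 1625/8 + 112 = 2521/8.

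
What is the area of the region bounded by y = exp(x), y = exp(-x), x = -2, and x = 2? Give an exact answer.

The difference (exp(x)) - (exp(-x)) = exp(x) - exp(-x) changes sign at x = 0 inside [-2, 2], so split the integral there.
∫[-2,0] (exp(x) - exp(-x)) dx = -exp(2) - exp(-2) + 2; the area of that piece is -2 + exp(-2) + exp(2).
∫[0,2] (exp(x) - exp(-x)) dx = -2 + exp(-2) + exp(2).
Total area = (-2 + exp(-2) + exp(2)) + (-2 + exp(-2) + exp(2)) = -4 + 2*exp(-2) + 2*exp(2).

-4 + 2*exp(-2) + 2*exp(2)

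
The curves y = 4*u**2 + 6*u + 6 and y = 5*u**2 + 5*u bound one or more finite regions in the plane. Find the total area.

125/6

Set the curves equal: 4*u**2 + 6*u + 6 = 5*u**2 + 5*u, so -u**2 + u + 6 = 0, which factors as -(u - 3)*(u + 2) = 0. The curves meet at u = -2, 3.
On [-2, 3], y = 4*u**2 + 6*u + 6 is on top; that piece has area ∫[-2,3] (-u**2 + u + 6) du = 125/6.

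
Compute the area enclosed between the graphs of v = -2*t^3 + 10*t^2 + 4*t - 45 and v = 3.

443/3

Set the curves equal: -2*t^3 + 10*t^2 + 4*t - 45 = 3, so -2*t^3 + 10*t^2 + 4*t - 48 = 0, which factors as -2*(t - 4)*(t - 3)*(t + 2) = 0. The curves meet at t = -2, 3, 4.
On [-2, 3], v = 3 is on top; that piece has area ∫[-2,3] (-(-2*t^3 + 10*t^2 + 4*t - 48)) dt = 875/6.
On [3, 4], v = -2*t^3 + 10*t^2 + 4*t - 45 is on top; that piece has area ∫[3,4] (-2*t^3 + 10*t^2 + 4*t - 48) dt = 11/6.
Total enclosed area = 875/6 + 11/6 = 443/3.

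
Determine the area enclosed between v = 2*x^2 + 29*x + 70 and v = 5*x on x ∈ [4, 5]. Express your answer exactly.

On [4, 5], (2*x^2 + 29*x + 70) - (5*x) = 2*x^2 + 24*x + 70 is ≥ 0 throughout, so the area is a single integral of |2*x^2 + 24*x + 70|.
∫[4,5] (2*x^2 + 24*x + 70) dx = 656/3.

656/3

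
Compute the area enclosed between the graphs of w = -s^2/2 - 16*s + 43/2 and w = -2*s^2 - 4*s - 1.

Set the curves equal: -s^2/2 - 16*s + 43/2 = -2*s^2 - 4*s - 1, so 3*s^2/2 - 12*s + 45/2 = 0, which factors as 3*(s - 5)*(s - 3)/2 = 0. The curves meet at s = 3, 5.
On [3, 5], w = -2*s^2 - 4*s - 1 is on top; that piece has area ∫[3,5] (-(3*s^2/2 - 12*s + 45/2)) ds = 2.

2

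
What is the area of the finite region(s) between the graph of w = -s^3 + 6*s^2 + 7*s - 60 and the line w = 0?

The curve meets the s-axis where -s^3 + 6*s^2 + 7*s - 60 = 0, i.e. -(s - 5)*(s - 4)*(s + 3) = 0, at s = -3, 4, 5.
On [-3, 4] the curve lies below the axis; ∫[-3,4] (-s^3 + 6*s^2 + 7*s - 60) ds = -1029/4, giving area 1029/4.
On [4, 5] the curve lies above the axis; ∫[4,5] (-s^3 + 6*s^2 + 7*s - 60) ds = 5/4, giving area 5/4.
Total area = 1029/4 + 5/4 = 517/2.

517/2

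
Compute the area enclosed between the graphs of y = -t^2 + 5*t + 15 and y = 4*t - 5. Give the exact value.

Set the curves equal: -t^2 + 5*t + 15 = 4*t - 5, so -t^2 + t + 20 = 0, which factors as -(t - 5)*(t + 4) = 0. The curves meet at t = -4, 5.
On [-4, 5], y = -t^2 + 5*t + 15 is on top; that piece has area ∫[-4,5] (-t^2 + t + 20) dt = 243/2.

243/2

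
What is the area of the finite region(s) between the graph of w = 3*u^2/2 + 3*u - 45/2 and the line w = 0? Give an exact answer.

The curve meets the u-axis where 3*u^2/2 + 3*u - 45/2 = 0, i.e. 3*(u - 3)*(u + 5)/2 = 0, at u = -5, 3.
On [-5, 3] the curve lies below the axis; ∫[-5,3] (3*u^2/2 + 3*u - 45/2) du = -128, giving area 128.

128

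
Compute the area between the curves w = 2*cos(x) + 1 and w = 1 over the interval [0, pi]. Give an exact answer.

4

The difference (2*cos(x) + 1) - (1) = 2*cos(x) changes sign at x = pi/2 inside [0, pi], so split the integral there.
∫[0,pi/2] (2*cos(x)) dx = 2.
∫[pi/2,pi] (2*cos(x)) dx = -2; the area of that piece is 2.
Total area = 2 + 2 = 4.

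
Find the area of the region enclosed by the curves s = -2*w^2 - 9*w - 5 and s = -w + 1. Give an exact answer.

8/3

Both boundary curves give s as a function of w, so integrate with respect to w. Setting them equal: -2*w^2 - 8*w - 6 = 0, i.e. -2*(w + 1)*(w + 3) = 0, so they meet at w = -3, -1.
For w in [-3, -1], s = -2*w^2 - 9*w - 5 is on the right; area = ∫[-3,-1] (-2*w^2 - 8*w - 6) dw = 8/3.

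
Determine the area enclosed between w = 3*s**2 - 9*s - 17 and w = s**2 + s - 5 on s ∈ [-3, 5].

The difference (3*s**2 - 9*s - 17) - (s**2 + s - 5) = 2*s**2 - 10*s - 12 changes sign at s = -1 inside [-3, 5], so split the integral there.
∫[-3,-1] (2*s**2 - 10*s - 12) ds = 100/3.
∫[-1,5] (2*s**2 - 10*s - 12) ds = -108; the area of that piece is 108.
Total area = 100/3 + 108 = 424/3.

424/3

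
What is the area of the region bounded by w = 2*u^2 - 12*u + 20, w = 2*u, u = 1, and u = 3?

The difference (2*u^2 - 12*u + 20) - (2*u) = 2*u^2 - 14*u + 20 changes sign at u = 2 inside [1, 3], so split the integral there.
∫[1,2] (2*u^2 - 14*u + 20) du = 11/3.
∫[2,3] (2*u^2 - 14*u + 20) du = -7/3; the area of that piece is 7/3.
Total area = 11/3 + 7/3 = 6.

6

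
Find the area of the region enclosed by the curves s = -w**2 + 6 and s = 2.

Both boundary curves give s as a function of w, so integrate with respect to w. Setting them equal: -w**2 + 4 = 0, i.e. -(w - 2)*(w + 2) = 0, so they meet at w = -2, 2.
For w in [-2, 2], s = -w**2 + 6 is on the right; area = ∫[-2,2] (-w**2 + 4) dw = 32/3.

32/3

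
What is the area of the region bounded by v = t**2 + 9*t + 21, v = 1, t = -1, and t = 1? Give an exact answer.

On [-1, 1], (t**2 + 9*t + 21) - (1) = t**2 + 9*t + 20 is ≥ 0 throughout, so the area is a single integral of |t**2 + 9*t + 20|.
∫[-1,1] (t**2 + 9*t + 20) dt = 122/3.

122/3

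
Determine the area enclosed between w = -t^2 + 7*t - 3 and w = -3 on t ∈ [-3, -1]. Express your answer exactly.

On [-3, -1], (-t^2 + 7*t - 3) - (-3) = -t^2 + 7*t is ≤ 0 throughout, so the area is a single integral of |-t^2 + 7*t|.
∫[-3,-1] (-t^2 + 7*t) dt = -110/3; the area of that piece is 110/3.

110/3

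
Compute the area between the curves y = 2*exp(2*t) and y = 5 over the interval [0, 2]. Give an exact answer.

The difference (2*exp(2*t)) - (5) = 2*exp(2*t) - 5 changes sign at t = -log(2)/2 + log(5)/2 inside [0, 2], so split the integral there.
∫[0,-log(2)/2 + log(5)/2] (2*exp(2*t) - 5) dt = log(4*sqrt(10)/125) + 3/2; the area of that piece is -3/2 + log(25*sqrt(10)/8).
∫[-log(2)/2 + log(5)/2,2] (2*exp(2*t) - 5) dt = -25/2 - 5*log(2)/2 + 5*log(5)/2 + exp(4).
Total area = (-3/2 + log(25*sqrt(10)/8)) + (-25/2 - 5*log(2)/2 + 5*log(5)/2 + exp(4)) = -14 - 11*log(2)/2 + log(10)/2 + 9*log(5)/2 + exp(4).

-14 - 11*log(2)/2 + log(10)/2 + 9*log(5)/2 + exp(4)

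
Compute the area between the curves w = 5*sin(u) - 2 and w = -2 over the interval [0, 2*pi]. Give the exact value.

The difference (5*sin(u) - 2) - (-2) = 5*sin(u) changes sign at u = pi inside [0, 2*pi], so split the integral there.
∫[0,pi] (5*sin(u)) du = 10.
∫[pi,2*pi] (5*sin(u)) du = -10; the area of that piece is 10.
Total area = 10 + 10 = 20.

20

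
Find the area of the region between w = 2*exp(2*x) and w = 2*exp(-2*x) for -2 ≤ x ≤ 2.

-4 + 2*exp(-4) + 2*exp(4)

The difference (2*exp(2*x)) - (2*exp(-2*x)) = 2*exp(2*x) - 2*exp(-2*x) changes sign at x = 0 inside [-2, 2], so split the integral there.
∫[-2,0] (2*exp(2*x) - 2*exp(-2*x)) dx = -exp(4) - exp(-4) + 2; the area of that piece is -2 + exp(-4) + exp(4).
∫[0,2] (2*exp(2*x) - 2*exp(-2*x)) dx = -2 + exp(-4) + exp(4).
Total area = (-2 + exp(-4) + exp(4)) + (-2 + exp(-4) + exp(4)) = -4 + 2*exp(-4) + 2*exp(4).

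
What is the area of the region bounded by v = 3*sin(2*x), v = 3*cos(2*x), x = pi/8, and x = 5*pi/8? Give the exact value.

3*sqrt(2)

On [pi/8, 5*pi/8], (3*sin(2*x)) - (3*cos(2*x)) = 3*sin(2*x) - 3*cos(2*x) is ≥ 0 throughout, so the area is a single integral of |3*sin(2*x) - 3*cos(2*x)|.
∫[pi/8,5*pi/8] (3*sin(2*x) - 3*cos(2*x)) dx = 3*sqrt(2).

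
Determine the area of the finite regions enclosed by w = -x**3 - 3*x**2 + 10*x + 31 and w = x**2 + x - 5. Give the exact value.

1741/12

Set the curves equal: -x**3 - 3*x**2 + 10*x + 31 = x**2 + x - 5, so -x**3 - 4*x**2 + 9*x + 36 = 0, which factors as -(x - 3)*(x + 3)*(x + 4) = 0. The curves meet at x = -4, -3, 3.
On [-4, -3], w = x**2 + x - 5 is on top; that piece has area ∫[-4,-3] (-(-x**3 - 4*x**2 + 9*x + 36)) dx = 13/12.
On [-3, 3], w = -x**3 - 3*x**2 + 10*x + 31 is on top; that piece has area ∫[-3,3] (-x**3 - 4*x**2 + 9*x + 36) dx = 144.
Total enclosed area = 13/12 + 144 = 1741/12.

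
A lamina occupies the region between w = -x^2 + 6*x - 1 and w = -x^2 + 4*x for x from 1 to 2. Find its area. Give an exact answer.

On [1, 2], (-x^2 + 6*x - 1) - (-x^2 + 4*x) = 2*x - 1 is ≥ 0 throughout, so the area is a single integral of |2*x - 1|.
∫[1,2] (2*x - 1) dx = 2.

2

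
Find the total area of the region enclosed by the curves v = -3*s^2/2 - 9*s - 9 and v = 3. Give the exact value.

2

Set the curves equal: -3*s^2/2 - 9*s - 9 = 3, so -3*s^2/2 - 9*s - 12 = 0, which factors as -3*(s + 2)*(s + 4)/2 = 0. The curves meet at s = -4, -2.
On [-4, -2], v = -3*s^2/2 - 9*s - 9 is on top; that piece has area ∫[-4,-2] (-3*s^2/2 - 9*s - 12) ds = 2.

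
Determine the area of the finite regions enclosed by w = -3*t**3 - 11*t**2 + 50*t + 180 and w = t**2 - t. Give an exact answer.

Set the curves equal: -3*t**3 - 11*t**2 + 50*t + 180 = t**2 - t, so -3*t**3 - 12*t**2 + 51*t + 180 = 0, which factors as -3*(t - 4)*(t + 3)*(t + 5) = 0. The curves meet at t = -5, -3, 4.
On [-5, -3], w = t**2 - t is on top; that piece has area ∫[-5,-3] (-(-3*t**3 - 12*t**2 + 51*t + 180)) dt = 32.
On [-3, 4], w = -3*t**3 - 11*t**2 + 50*t + 180 is on top; that piece has area ∫[-3,4] (-3*t**3 - 12*t**2 + 51*t + 180) dt = 3773/4.
Total enclosed area = 32 + 3773/4 = 3901/4.

3901/4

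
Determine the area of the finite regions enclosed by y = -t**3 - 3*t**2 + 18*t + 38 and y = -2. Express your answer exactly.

999/4

Set the curves equal: -t**3 - 3*t**2 + 18*t + 38 = -2, so -t**3 - 3*t**2 + 18*t + 40 = 0, which factors as -(t - 4)*(t + 2)*(t + 5) = 0. The curves meet at t = -5, -2, 4.
On [-5, -2], y = -2 is on top; that piece has area ∫[-5,-2] (-(-t**3 - 3*t**2 + 18*t + 40)) dt = 135/4.
On [-2, 4], y = -t**3 - 3*t**2 + 18*t + 38 is on top; that piece has area ∫[-2,4] (-t**3 - 3*t**2 + 18*t + 40) dt = 216.
Total enclosed area = 135/4 + 216 = 999/4.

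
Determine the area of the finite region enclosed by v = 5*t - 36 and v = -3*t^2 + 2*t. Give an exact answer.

Set the curves equal: 5*t - 36 = -3*t^2 + 2*t, so 3*t^2 + 3*t - 36 = 0, which factors as 3*(t - 3)*(t + 4) = 0. The curves meet at t = -4, 3.
On [-4, 3], v = -3*t^2 + 2*t is on top; that piece has area ∫[-4,3] (-(3*t^2 + 3*t - 36)) dt = 343/2.

343/2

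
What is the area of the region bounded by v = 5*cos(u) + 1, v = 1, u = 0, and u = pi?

The difference (5*cos(u) + 1) - (1) = 5*cos(u) changes sign at u = pi/2 inside [0, pi], so split the integral there.
∫[0,pi/2] (5*cos(u)) du = 5.
∫[pi/2,pi] (5*cos(u)) du = -5; the area of that piece is 5.
Total area = 5 + 5 = 10.

10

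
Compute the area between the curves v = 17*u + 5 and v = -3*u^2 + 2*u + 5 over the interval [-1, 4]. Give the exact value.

The difference (17*u + 5) - (-3*u^2 + 2*u + 5) = 3*u^2 + 15*u changes sign at u = 0 inside [-1, 4], so split the integral there.
∫[-1,0] (3*u^2 + 15*u) du = -13/2; the area of that piece is 13/2.
∫[0,4] (3*u^2 + 15*u) du = 184.
Total area = 13/2 + 184 = 381/2.

381/2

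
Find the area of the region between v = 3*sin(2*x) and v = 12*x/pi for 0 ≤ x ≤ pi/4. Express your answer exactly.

3/2 - 3*pi/8

On [0, pi/4], (3*sin(2*x)) - (12*x/pi) = -12*x/pi + 3*sin(2*x) is ≥ 0 throughout, so the area is a single integral of |-12*x/pi + 3*sin(2*x)|.
∫[0,pi/4] (-12*x/pi + 3*sin(2*x)) dx = 3/2 - 3*pi/8.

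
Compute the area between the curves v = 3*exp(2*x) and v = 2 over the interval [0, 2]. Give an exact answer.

On [0, 2], (3*exp(2*x)) - (2) = 3*exp(2*x) - 2 is ≥ 0 throughout, so the area is a single integral of |3*exp(2*x) - 2|.
∫[0,2] (3*exp(2*x) - 2) dx = -11/2 + 3*exp(4)/2.

-11/2 + 3*exp(4)/2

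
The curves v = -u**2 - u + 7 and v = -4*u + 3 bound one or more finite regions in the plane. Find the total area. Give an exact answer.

125/6

Set the curves equal: -u**2 - u + 7 = -4*u + 3, so -u**2 + 3*u + 4 = 0, which factors as -(u - 4)*(u + 1) = 0. The curves meet at u = -1, 4.
On [-1, 4], v = -u**2 - u + 7 is on top; that piece has area ∫[-1,4] (-u**2 + 3*u + 4) du = 125/6.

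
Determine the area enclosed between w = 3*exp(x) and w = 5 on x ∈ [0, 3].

The difference (3*exp(x)) - (5) = 3*exp(x) - 5 changes sign at x = log(5/3) inside [0, 3], so split the integral there.
∫[0,log(5/3)] (3*exp(x) - 5) dx = log(243/3125) + 2; the area of that piece is -2 + log(3125/243).
∫[log(5/3),3] (3*exp(x) - 5) dx = -20 - 5*log(3) + 5*log(5) + 3*exp(3).
Total area = (-2 + log(3125/243)) + (-20 - 5*log(3) + 5*log(5) + 3*exp(3)) = -22 - 10*log(3) + 10*log(5) + 3*exp(3).

-22 - 10*log(3) + 10*log(5) + 3*exp(3)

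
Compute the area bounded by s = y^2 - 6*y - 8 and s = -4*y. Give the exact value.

36

Both boundary curves give s as a function of y, so integrate with respect to y. Setting them equal: y^2 - 2*y - 8 = 0, i.e. (y - 4)*(y + 2) = 0, so they meet at y = -2, 4.
For y in [-2, 4], s = y^2 - 6*y - 8 is on the left; area = ∫[-2,4] (-(y^2 - 2*y - 8)) dy = 36.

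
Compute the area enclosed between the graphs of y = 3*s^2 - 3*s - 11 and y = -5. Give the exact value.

Set the curves equal: 3*s^2 - 3*s - 11 = -5, so 3*s^2 - 3*s - 6 = 0, which factors as 3*(s - 2)*(s + 1) = 0. The curves meet at s = -1, 2.
On [-1, 2], y = -5 is on top; that piece has area ∫[-1,2] (-(3*s^2 - 3*s - 6)) ds = 27/2.

27/2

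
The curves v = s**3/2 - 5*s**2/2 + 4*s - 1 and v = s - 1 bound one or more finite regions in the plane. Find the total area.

37/24

Set the curves equal: s**3/2 - 5*s**2/2 + 4*s - 1 = s - 1, so s**3/2 - 5*s**2/2 + 3*s = 0, which factors as s*(s - 3)*(s - 2)/2 = 0. The curves meet at s = 0, 2, 3.
On [0, 2], v = s**3/2 - 5*s**2/2 + 4*s - 1 is on top; that piece has area ∫[0,2] (s**3/2 - 5*s**2/2 + 3*s) ds = 4/3.
On [2, 3], v = s - 1 is on top; that piece has area ∫[2,3] (-(s**3/2 - 5*s**2/2 + 3*s)) ds = 5/24.
Total enclosed area = 4/3 + 5/24 = 37/24.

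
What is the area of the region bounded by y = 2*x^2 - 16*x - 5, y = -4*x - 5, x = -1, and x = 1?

The difference (2*x^2 - 16*x - 5) - (-4*x - 5) = 2*x^2 - 12*x changes sign at x = 0 inside [-1, 1], so split the integral there.
∫[-1,0] (2*x^2 - 12*x) dx = 20/3.
∫[0,1] (2*x^2 - 12*x) dx = -16/3; the area of that piece is 16/3.
Total area = 20/3 + 16/3 = 12.

12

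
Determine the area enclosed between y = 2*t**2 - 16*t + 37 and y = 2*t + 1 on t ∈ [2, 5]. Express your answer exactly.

31/3

The difference (2*t**2 - 16*t + 37) - (2*t + 1) = 2*t**2 - 18*t + 36 changes sign at t = 3 inside [2, 5], so split the integral there.
∫[2,3] (2*t**2 - 18*t + 36) dt = 11/3.
∫[3,5] (2*t**2 - 18*t + 36) dt = -20/3; the area of that piece is 20/3.
Total area = 11/3 + 20/3 = 31/3.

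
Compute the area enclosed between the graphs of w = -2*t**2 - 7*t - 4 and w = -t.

Set the curves equal: -2*t**2 - 7*t - 4 = -t, so -2*t**2 - 6*t - 4 = 0, which factors as -2*(t + 1)*(t + 2) = 0. The curves meet at t = -2, -1.
On [-2, -1], w = -2*t**2 - 7*t - 4 is on top; that piece has area ∫[-2,-1] (-2*t**2 - 6*t - 4) dt = 1/3.

1/3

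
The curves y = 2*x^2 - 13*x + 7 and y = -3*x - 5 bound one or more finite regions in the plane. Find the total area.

1/3

Set the curves equal: 2*x^2 - 13*x + 7 = -3*x - 5, so 2*x^2 - 10*x + 12 = 0, which factors as 2*(x - 3)*(x - 2) = 0. The curves meet at x = 2, 3.
On [2, 3], y = -3*x - 5 is on top; that piece has area ∫[2,3] (-(2*x^2 - 10*x + 12)) dx = 1/3.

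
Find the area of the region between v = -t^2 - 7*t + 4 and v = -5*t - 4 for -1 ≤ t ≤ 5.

54

The difference (-t^2 - 7*t + 4) - (-5*t - 4) = -t^2 - 2*t + 8 changes sign at t = 2 inside [-1, 5], so split the integral there.
∫[-1,2] (-t^2 - 2*t + 8) dt = 18.
∫[2,5] (-t^2 - 2*t + 8) dt = -36; the area of that piece is 36.
Total area = 18 + 36 = 54.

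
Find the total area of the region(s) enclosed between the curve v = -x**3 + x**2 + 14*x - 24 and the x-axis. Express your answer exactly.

The curve meets the x-axis where -x**3 + x**2 + 14*x - 24 = 0, i.e. -(x - 3)*(x - 2)*(x + 4) = 0, at x = -4, 2, 3.
On [-4, 2] the curve lies below the axis; ∫[-4,2] (-x**3 + x**2 + 14*x - 24) dx = -144, giving area 144.
On [2, 3] the curve lies above the axis; ∫[2,3] (-x**3 + x**2 + 14*x - 24) dx = 13/12, giving area 13/12.
Total area = 144 + 13/12 = 1741/12.

1741/12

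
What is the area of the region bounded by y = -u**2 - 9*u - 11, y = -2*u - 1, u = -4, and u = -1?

The difference (-u**2 - 9*u - 11) - (-2*u - 1) = -u**2 - 7*u - 10 changes sign at u = -2 inside [-4, -1], so split the integral there.
∫[-4,-2] (-u**2 - 7*u - 10) du = 10/3.
∫[-2,-1] (-u**2 - 7*u - 10) du = -11/6; the area of that piece is 11/6.
Total area = 10/3 + 11/6 = 31/6.

31/6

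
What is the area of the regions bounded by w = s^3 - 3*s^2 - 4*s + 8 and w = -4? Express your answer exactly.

Set the curves equal: s^3 - 3*s^2 - 4*s + 8 = -4, so s^3 - 3*s^2 - 4*s + 12 = 0, which factors as (s - 3)*(s - 2)*(s + 2) = 0. The curves meet at s = -2, 2, 3.
On [-2, 2], w = s^3 - 3*s^2 - 4*s + 8 is on top; that piece has area ∫[-2,2] (s^3 - 3*s^2 - 4*s + 12) ds = 32.
On [2, 3], w = -4 is on top; that piece has area ∫[2,3] (-(s^3 - 3*s^2 - 4*s + 12)) ds = 3/4.
Total enclosed area = 32 + 3/4 = 131/4.

131/4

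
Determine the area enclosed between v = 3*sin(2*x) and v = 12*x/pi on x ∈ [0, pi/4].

On [0, pi/4], (3*sin(2*x)) - (12*x/pi) = -12*x/pi + 3*sin(2*x) is ≥ 0 throughout, so the area is a single integral of |-12*x/pi + 3*sin(2*x)|.
∫[0,pi/4] (-12*x/pi + 3*sin(2*x)) dx = 3/2 - 3*pi/8.

3/2 - 3*pi/8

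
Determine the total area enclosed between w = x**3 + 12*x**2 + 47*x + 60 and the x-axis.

1/2

The curve meets the x-axis where x**3 + 12*x**2 + 47*x + 60 = 0, i.e. (x + 3)*(x + 4)*(x + 5) = 0, at x = -5, -4, -3.
On [-5, -4] the curve lies above the axis; ∫[-5,-4] (x**3 + 12*x**2 + 47*x + 60) dx = 1/4, giving area 1/4.
On [-4, -3] the curve lies below the axis; ∫[-4,-3] (x**3 + 12*x**2 + 47*x + 60) dx = -1/4, giving area 1/4.
Total area = 1/4 + 1/4 = 1/2.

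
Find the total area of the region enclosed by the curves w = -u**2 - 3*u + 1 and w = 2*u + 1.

125/6

Set the curves equal: -u**2 - 3*u + 1 = 2*u + 1, so -u**2 - 5*u = 0, which factors as -u*(u + 5) = 0. The curves meet at u = -5, 0.
On [-5, 0], w = -u**2 - 3*u + 1 is on top; that piece has area ∫[-5,0] (-u**2 - 5*u) du = 125/6.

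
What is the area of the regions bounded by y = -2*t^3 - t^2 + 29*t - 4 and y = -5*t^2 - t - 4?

Set the curves equal: -2*t^3 - t^2 + 29*t - 4 = -5*t^2 - t - 4, so -2*t^3 + 4*t^2 + 30*t = 0, which factors as -2*t*(t - 5)*(t + 3) = 0. The curves meet at t = -3, 0, 5.
On [-3, 0], y = -5*t^2 - t - 4 is on top; that piece has area ∫[-3,0] (-(-2*t^3 + 4*t^2 + 30*t)) dt = 117/2.
On [0, 5], y = -2*t^3 - t^2 + 29*t - 4 is on top; that piece has area ∫[0,5] (-2*t^3 + 4*t^2 + 30*t) dt = 1375/6.
Total enclosed area = 117/2 + 1375/6 = 863/3.

863/3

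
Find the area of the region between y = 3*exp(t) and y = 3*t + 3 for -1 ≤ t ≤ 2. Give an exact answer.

-27/2 - 3*exp(-1) + 3*exp(2)

On [-1, 2], (3*exp(t)) - (3*t + 3) = -3*t + 3*exp(t) - 3 is ≥ 0 throughout, so the area is a single integral of |-3*t + 3*exp(t) - 3|.
∫[-1,2] (-3*t + 3*exp(t) - 3) dt = -27/2 - 3*exp(-1) + 3*exp(2).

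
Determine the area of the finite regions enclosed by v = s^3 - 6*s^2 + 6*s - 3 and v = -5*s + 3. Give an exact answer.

Set the curves equal: s^3 - 6*s^2 + 6*s - 3 = -5*s + 3, so s^3 - 6*s^2 + 11*s - 6 = 0, which factors as (s - 3)*(s - 2)*(s - 1) = 0. The curves meet at s = 1, 2, 3.
On [1, 2], v = s^3 - 6*s^2 + 6*s - 3 is on top; that piece has area ∫[1,2] (s^3 - 6*s^2 + 11*s - 6) ds = 1/4.
On [2, 3], v = -5*s + 3 is on top; that piece has area ∫[2,3] (-(s^3 - 6*s^2 + 11*s - 6)) ds = 1/4.
Total enclosed area = 1/4 + 1/4 = 1/2.

1/2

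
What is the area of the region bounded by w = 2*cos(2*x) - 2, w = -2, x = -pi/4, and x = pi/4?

On [-pi/4, pi/4], (2*cos(2*x) - 2) - (-2) = 2*cos(2*x) is ≥ 0 throughout, so the area is a single integral of |2*cos(2*x)|.
∫[-pi/4,pi/4] (2*cos(2*x)) dx = 2.

2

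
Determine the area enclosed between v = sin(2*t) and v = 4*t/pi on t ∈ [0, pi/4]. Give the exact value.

1/2 - pi/8

On [0, pi/4], (sin(2*t)) - (4*t/pi) = -4*t/pi + sin(2*t) is ≥ 0 throughout, so the area is a single integral of |-4*t/pi + sin(2*t)|.
∫[0,pi/4] (-4*t/pi + sin(2*t)) dt = 1/2 - pi/8.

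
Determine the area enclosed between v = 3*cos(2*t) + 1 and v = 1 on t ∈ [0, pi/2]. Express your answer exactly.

The difference (3*cos(2*t) + 1) - (1) = 3*cos(2*t) changes sign at t = pi/4 inside [0, pi/2], so split the integral there.
∫[0,pi/4] (3*cos(2*t)) dt = 3/2.
∫[pi/4,pi/2] (3*cos(2*t)) dt = -3/2; the area of that piece is 3/2.
Total area = 3/2 + 3/2 = 3.

3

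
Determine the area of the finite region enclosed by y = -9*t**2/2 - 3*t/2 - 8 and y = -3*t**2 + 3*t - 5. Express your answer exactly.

1/4

Set the curves equal: -9*t**2/2 - 3*t/2 - 8 = -3*t**2 + 3*t - 5, so -3*t**2/2 - 9*t/2 - 3 = 0, which factors as -3*(t + 1)*(t + 2)/2 = 0. The curves meet at t = -2, -1.
On [-2, -1], y = -9*t**2/2 - 3*t/2 - 8 is on top; that piece has area ∫[-2,-1] (-3*t**2/2 - 9*t/2 - 3) dt = 1/4.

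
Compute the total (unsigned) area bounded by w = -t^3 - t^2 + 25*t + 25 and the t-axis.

The curve meets the t-axis where -t^3 - t^2 + 25*t + 25 = 0, i.e. -(t - 5)*(t + 1)*(t + 5) = 0, at t = -5, -1, 5.
On [-5, -1] the curve lies below the axis; ∫[-5,-1] (-t^3 - t^2 + 25*t + 25) dt = -256/3, giving area 256/3.
On [-1, 5] the curve lies above the axis; ∫[-1,5] (-t^3 - t^2 + 25*t + 25) dt = 252, giving area 252.
Total area = 256/3 + 252 = 1012/3.

1012/3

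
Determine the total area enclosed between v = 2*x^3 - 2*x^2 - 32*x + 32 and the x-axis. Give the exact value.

863/3

The curve meets the x-axis where 2*x^3 - 2*x^2 - 32*x + 32 = 0, i.e. 2*(x - 4)*(x - 1)*(x + 4) = 0, at x = -4, 1, 4.
On [-4, 1] the curve lies above the axis; ∫[-4,1] (2*x^3 - 2*x^2 - 32*x + 32) dx = 1375/6, giving area 1375/6.
On [1, 4] the curve lies below the axis; ∫[1,4] (2*x^3 - 2*x^2 - 32*x + 32) dx = -117/2, giving area 117/2.
Total area = 1375/6 + 117/2 = 863/3.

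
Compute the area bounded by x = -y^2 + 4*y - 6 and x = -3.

4/3

Both boundary curves give x as a function of y, so integrate with respect to y. Setting them equal: -y^2 + 4*y - 3 = 0, i.e. -(y - 3)*(y - 1) = 0, so they meet at y = 1, 3.
For y in [1, 3], x = -y^2 + 4*y - 6 is on the right; area = ∫[1,3] (-y^2 + 4*y - 3) dy = 4/3.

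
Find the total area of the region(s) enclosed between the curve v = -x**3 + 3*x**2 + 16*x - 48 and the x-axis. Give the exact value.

517/2

The curve meets the x-axis where -x**3 + 3*x**2 + 16*x - 48 = 0, i.e. -(x - 4)*(x - 3)*(x + 4) = 0, at x = -4, 3, 4.
On [-4, 3] the curve lies below the axis; ∫[-4,3] (-x**3 + 3*x**2 + 16*x - 48) dx = -1029/4, giving area 1029/4.
On [3, 4] the curve lies above the axis; ∫[3,4] (-x**3 + 3*x**2 + 16*x - 48) dx = 5/4, giving area 5/4.
Total area = 1029/4 + 5/4 = 517/2.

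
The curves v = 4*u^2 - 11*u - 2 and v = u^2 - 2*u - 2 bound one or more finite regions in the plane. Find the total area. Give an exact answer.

27/2

Set the curves equal: 4*u^2 - 11*u - 2 = u^2 - 2*u - 2, so 3*u^2 - 9*u = 0, which factors as 3*u*(u - 3) = 0. The curves meet at u = 0, 3.
On [0, 3], v = u^2 - 2*u - 2 is on top; that piece has area ∫[0,3] (-(3*u^2 - 9*u)) du = 27/2.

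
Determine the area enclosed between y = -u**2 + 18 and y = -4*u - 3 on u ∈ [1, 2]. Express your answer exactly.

On [1, 2], (-u**2 + 18) - (-4*u - 3) = -u**2 + 4*u + 21 is ≥ 0 throughout, so the area is a single integral of |-u**2 + 4*u + 21|.
∫[1,2] (-u**2 + 4*u + 21) du = 74/3.

74/3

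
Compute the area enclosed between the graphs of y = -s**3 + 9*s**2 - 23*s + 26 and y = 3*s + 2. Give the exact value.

Set the curves equal: -s**3 + 9*s**2 - 23*s + 26 = 3*s + 2, so -s**3 + 9*s**2 - 26*s + 24 = 0, which factors as -(s - 4)*(s - 3)*(s - 2) = 0. The curves meet at s = 2, 3, 4.
On [2, 3], y = 3*s + 2 is on top; that piece has area ∫[2,3] (-(-s**3 + 9*s**2 - 26*s + 24)) ds = 1/4.
On [3, 4], y = -s**3 + 9*s**2 - 23*s + 26 is on top; that piece has area ∫[3,4] (-s**3 + 9*s**2 - 26*s + 24) ds = 1/4.
Total enclosed area = 1/4 + 1/4 = 1/2.

1/2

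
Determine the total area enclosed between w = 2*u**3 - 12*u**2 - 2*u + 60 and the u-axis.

The curve meets the u-axis where 2*u**3 - 12*u**2 - 2*u + 60 = 0, i.e. 2*(u - 5)*(u - 3)*(u + 2) = 0, at u = -2, 3, 5.
On [-2, 3] the curve lies above the axis; ∫[-2,3] (2*u**3 - 12*u**2 - 2*u + 60) du = 375/2, giving area 375/2.
On [3, 5] the curve lies below the axis; ∫[3,5] (2*u**3 - 12*u**2 - 2*u + 60) du = -16, giving area 16.
Total area = 375/2 + 16 = 407/2.

407/2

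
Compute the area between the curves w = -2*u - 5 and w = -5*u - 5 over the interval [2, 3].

15/2

On [2, 3], (-2*u - 5) - (-5*u - 5) = 3*u is ≥ 0 throughout, so the area is a single integral of |3*u|.
∫[2,3] (3*u) du = 15/2.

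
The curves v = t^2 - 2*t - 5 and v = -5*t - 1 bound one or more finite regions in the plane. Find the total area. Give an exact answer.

Set the curves equal: t^2 - 2*t - 5 = -5*t - 1, so t^2 + 3*t - 4 = 0, which factors as (t - 1)*(t + 4) = 0. The curves meet at t = -4, 1.
On [-4, 1], v = -5*t - 1 is on top; that piece has area ∫[-4,1] (-(t^2 + 3*t - 4)) dt = 125/6.

125/6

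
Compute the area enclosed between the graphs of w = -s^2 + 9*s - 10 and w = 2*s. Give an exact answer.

9/2

Set the curves equal: -s^2 + 9*s - 10 = 2*s, so -s^2 + 7*s - 10 = 0, which factors as -(s - 5)*(s - 2) = 0. The curves meet at s = 2, 5.
On [2, 5], w = -s^2 + 9*s - 10 is on top; that piece has area ∫[2,5] (-s^2 + 7*s - 10) ds = 9/2.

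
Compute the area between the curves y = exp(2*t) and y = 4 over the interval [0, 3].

The difference (exp(2*t)) - (4) = exp(2*t) - 4 changes sign at t = log(2) inside [0, 3], so split the integral there.
∫[0,log(2)] (exp(2*t) - 4) dt = 3/2 - log(16); the area of that piece is -3/2 + log(16).
∫[log(2),3] (exp(2*t) - 4) dt = -14 + 4*log(2) + exp(6)/2.
Total area = (-3/2 + log(16)) + (-14 + 4*log(2) + exp(6)/2) = -31/2 + 8*log(2) + exp(6)/2.

-31/2 + 8*log(2) + exp(6)/2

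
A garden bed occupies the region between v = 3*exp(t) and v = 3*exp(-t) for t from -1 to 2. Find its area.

-12 + 3*exp(-2) + 3*exp(-1) + 3*exp(1) + 3*exp(2)

The difference (3*exp(t)) - (3*exp(-t)) = 3*exp(t) - 3*exp(-t) changes sign at t = 0 inside [-1, 2], so split the integral there.
∫[-1,0] (3*exp(t) - 3*exp(-t)) dt = -3*exp(1) - 3*exp(-1) + 6; the area of that piece is -6 + 3*exp(-1) + 3*exp(1).
∫[0,2] (3*exp(t) - 3*exp(-t)) dt = -6 + 3*exp(-2) + 3*exp(2).
Total area = (-6 + 3*exp(-1) + 3*exp(1)) + (-6 + 3*exp(-2) + 3*exp(2)) = -12 + 3*exp(-2) + 3*exp(-1) + 3*exp(1) + 3*exp(2).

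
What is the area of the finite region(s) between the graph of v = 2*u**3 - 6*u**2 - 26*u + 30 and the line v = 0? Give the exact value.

The curve meets the u-axis where 2*u**3 - 6*u**2 - 26*u + 30 = 0, i.e. 2*(u - 5)*(u - 1)*(u + 3) = 0, at u = -3, 1, 5.
On [-3, 1] the curve lies above the axis; ∫[-3,1] (2*u**3 - 6*u**2 - 26*u + 30) du = 128, giving area 128.
On [1, 5] the curve lies below the axis; ∫[1,5] (2*u**3 - 6*u**2 - 26*u + 30) du = -128, giving area 128.
Total area = 128 + 128 = 256.

256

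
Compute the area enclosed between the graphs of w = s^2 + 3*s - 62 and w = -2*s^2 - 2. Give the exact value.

Set the curves equal: s^2 + 3*s - 62 = -2*s^2 - 2, so 3*s^2 + 3*s - 60 = 0, which factors as 3*(s - 4)*(s + 5) = 0. The curves meet at s = -5, 4.
On [-5, 4], w = -2*s^2 - 2 is on top; that piece has area ∫[-5,4] (-(3*s^2 + 3*s - 60)) ds = 729/2.

729/2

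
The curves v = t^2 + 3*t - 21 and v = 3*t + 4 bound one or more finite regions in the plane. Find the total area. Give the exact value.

500/3

Set the curves equal: t^2 + 3*t - 21 = 3*t + 4, so t^2 - 25 = 0, which factors as (t - 5)*(t + 5) = 0. The curves meet at t = -5, 5.
On [-5, 5], v = 3*t + 4 is on top; that piece has area ∫[-5,5] (-(t^2 - 25)) dt = 500/3.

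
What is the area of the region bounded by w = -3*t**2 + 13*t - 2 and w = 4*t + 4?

Set the curves equal: -3*t**2 + 13*t - 2 = 4*t + 4, so -3*t**2 + 9*t - 6 = 0, which factors as -3*(t - 2)*(t - 1) = 0. The curves meet at t = 1, 2.
On [1, 2], w = -3*t**2 + 13*t - 2 is on top; that piece has area ∫[1,2] (-3*t**2 + 9*t - 6) dt = 1/2.

1/2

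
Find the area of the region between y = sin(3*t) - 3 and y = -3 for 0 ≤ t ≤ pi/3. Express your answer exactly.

2/3

On [0, pi/3], (sin(3*t) - 3) - (-3) = sin(3*t) is ≥ 0 throughout, so the area is a single integral of |sin(3*t)|.
∫[0,pi/3] (sin(3*t)) dt = 2/3.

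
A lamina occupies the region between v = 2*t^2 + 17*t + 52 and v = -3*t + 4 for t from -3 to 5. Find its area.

1936/3

On [-3, 5], (2*t^2 + 17*t + 52) - (-3*t + 4) = 2*t^2 + 20*t + 48 is ≥ 0 throughout, so the area is a single integral of |2*t^2 + 20*t + 48|.
∫[-3,5] (2*t^2 + 20*t + 48) dt = 1936/3.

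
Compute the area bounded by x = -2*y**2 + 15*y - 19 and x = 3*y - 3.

Both boundary curves give x as a function of y, so integrate with respect to y. Setting them equal: -2*y**2 + 12*y - 16 = 0, i.e. -2*(y - 4)*(y - 2) = 0, so they meet at y = 2, 4.
For y in [2, 4], x = -2*y**2 + 15*y - 19 is on the right; area = ∫[2,4] (-2*y**2 + 12*y - 16) dy = 8/3.

8/3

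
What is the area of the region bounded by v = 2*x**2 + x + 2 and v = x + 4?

Set the curves equal: 2*x**2 + x + 2 = x + 4, so 2*x**2 - 2 = 0, which factors as 2*(x - 1)*(x + 1) = 0. The curves meet at x = -1, 1.
On [-1, 1], v = x + 4 is on top; that piece has area ∫[-1,1] (-(2*x**2 - 2)) dx = 8/3.

8/3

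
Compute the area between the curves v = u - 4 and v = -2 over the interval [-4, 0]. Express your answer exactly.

16

On [-4, 0], (u - 4) - (-2) = u - 2 is ≤ 0 throughout, so the area is a single integral of |u - 2|.
∫[-4,0] (u - 2) du = -16; the area of that piece is 16.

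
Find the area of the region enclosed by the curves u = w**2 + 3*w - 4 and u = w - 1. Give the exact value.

Both boundary curves give u as a function of w, so integrate with respect to w. Setting them equal: w**2 + 2*w - 3 = 0, i.e. (w - 1)*(w + 3) = 0, so they meet at w = -3, 1.
For w in [-3, 1], u = w**2 + 3*w - 4 is on the left; area = ∫[-3,1] (-(w**2 + 2*w - 3)) dw = 32/3.

32/3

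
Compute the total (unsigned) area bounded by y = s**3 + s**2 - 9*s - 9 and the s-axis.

The curve meets the s-axis where s**3 + s**2 - 9*s - 9 = 0, i.e. (s - 3)*(s + 1)*(s + 3) = 0, at s = -3, -1, 3.
On [-3, -1] the curve lies above the axis; ∫[-3,-1] (s**3 + s**2 - 9*s - 9) ds = 20/3, giving area 20/3.
On [-1, 3] the curve lies below the axis; ∫[-1,3] (s**3 + s**2 - 9*s - 9) ds = -128/3, giving area 128/3.
Total area = 20/3 + 128/3 = 148/3.

148/3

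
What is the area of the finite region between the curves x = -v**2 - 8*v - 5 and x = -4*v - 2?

Both boundary curves give x as a function of v, so integrate with respect to v. Setting them equal: -v**2 - 4*v - 3 = 0, i.e. -(v + 1)*(v + 3) = 0, so they meet at v = -3, -1.
For v in [-3, -1], x = -v**2 - 8*v - 5 is on the right; area = ∫[-3,-1] (-v**2 - 4*v - 3) dv = 4/3.

4/3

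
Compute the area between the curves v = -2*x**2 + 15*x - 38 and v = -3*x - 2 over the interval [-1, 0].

137/3

On [-1, 0], (-2*x**2 + 15*x - 38) - (-3*x - 2) = -2*x**2 + 18*x - 36 is ≤ 0 throughout, so the area is a single integral of |-2*x**2 + 18*x - 36|.
∫[-1,0] (-2*x**2 + 18*x - 36) dx = -137/3; the area of that piece is 137/3.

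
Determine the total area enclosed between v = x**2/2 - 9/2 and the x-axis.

18

The curve meets the x-axis where x**2/2 - 9/2 = 0, i.e. (x - 3)*(x + 3)/2 = 0, at x = -3, 3.
On [-3, 3] the curve lies below the axis; ∫[-3,3] (x**2/2 - 9/2) dx = -18, giving area 18.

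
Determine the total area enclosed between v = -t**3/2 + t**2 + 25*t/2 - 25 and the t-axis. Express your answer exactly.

The curve meets the t-axis where -t**3/2 + t**2 + 25*t/2 - 25 = 0, i.e. -(t - 5)*(t - 2)*(t + 5)/2 = 0, at t = -5, 2, 5.
On [-5, 2] the curve lies below the axis; ∫[-5,2] (-t**3/2 + t**2 + 25*t/2 - 25) dt = -4459/24, giving area 4459/24.
On [2, 5] the curve lies above the axis; ∫[2,5] (-t**3/2 + t**2 + 25*t/2 - 25) dt = 153/8, giving area 153/8.
Total area = 4459/24 + 153/8 = 2459/12.

2459/12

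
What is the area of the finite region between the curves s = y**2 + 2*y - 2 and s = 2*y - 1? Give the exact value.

4/3

Both boundary curves give s as a function of y, so integrate with respect to y. Setting them equal: y**2 - 1 = 0, i.e. (y - 1)*(y + 1) = 0, so they meet at y = -1, 1.
For y in [-1, 1], s = y**2 + 2*y - 2 is on the left; area = ∫[-1,1] (-(y**2 - 1)) dy = 4/3.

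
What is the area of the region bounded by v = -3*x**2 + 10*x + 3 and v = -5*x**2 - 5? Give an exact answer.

9

Set the curves equal: -3*x**2 + 10*x + 3 = -5*x**2 - 5, so 2*x**2 + 10*x + 8 = 0, which factors as 2*(x + 1)*(x + 4) = 0. The curves meet at x = -4, -1.
On [-4, -1], v = -5*x**2 - 5 is on top; that piece has area ∫[-4,-1] (-(2*x**2 + 10*x + 8)) dx = 9.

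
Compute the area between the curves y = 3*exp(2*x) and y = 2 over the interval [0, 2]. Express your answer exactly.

On [0, 2], (3*exp(2*x)) - (2) = 3*exp(2*x) - 2 is ≥ 0 throughout, so the area is a single integral of |3*exp(2*x) - 2|.
∫[0,2] (3*exp(2*x) - 2) dx = -11/2 + 3*exp(4)/2.

-11/2 + 3*exp(4)/2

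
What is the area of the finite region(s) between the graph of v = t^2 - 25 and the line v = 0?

The curve meets the t-axis where t^2 - 25 = 0, i.e. (t - 5)*(t + 5) = 0, at t = -5, 5.
On [-5, 5] the curve lies below the axis; ∫[-5,5] (t^2 - 25) dt = -500/3, giving area 500/3.

500/3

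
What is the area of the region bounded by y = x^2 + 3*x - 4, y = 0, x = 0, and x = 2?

The difference (x^2 + 3*x - 4) - (0) = x^2 + 3*x - 4 changes sign at x = 1 inside [0, 2], so split the integral there.
∫[0,1] (x^2 + 3*x - 4) dx = -13/6; the area of that piece is 13/6.
∫[1,2] (x^2 + 3*x - 4) dx = 17/6.
Total area = 13/6 + 17/6 = 5.

5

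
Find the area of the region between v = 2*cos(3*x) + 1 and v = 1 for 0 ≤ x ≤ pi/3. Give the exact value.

The difference (2*cos(3*x) + 1) - (1) = 2*cos(3*x) changes sign at x = pi/6 inside [0, pi/3], so split the integral there.
∫[0,pi/6] (2*cos(3*x)) dx = 2/3.
∫[pi/6,pi/3] (2*cos(3*x)) dx = -2/3; the area of that piece is 2/3.
Total area = 2/3 + 2/3 = 4/3.

4/3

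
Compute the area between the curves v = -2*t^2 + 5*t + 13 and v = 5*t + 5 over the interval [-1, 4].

The difference (-2*t^2 + 5*t + 13) - (5*t + 5) = -2*t^2 + 8 changes sign at t = 2 inside [-1, 4], so split the integral there.
∫[-1,2] (-2*t^2 + 8) dt = 18.
∫[2,4] (-2*t^2 + 8) dt = -64/3; the area of that piece is 64/3.
Total area = 18 + 64/3 = 118/3.

118/3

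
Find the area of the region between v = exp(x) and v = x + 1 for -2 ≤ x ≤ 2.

On [-2, 2], (exp(x)) - (x + 1) = -x + exp(x) - 1 is ≥ 0 throughout, so the area is a single integral of |-x + exp(x) - 1|.
∫[-2,2] (-x + exp(x) - 1) dx = -4 - exp(-2) + exp(2).

-4 - exp(-2) + exp(2)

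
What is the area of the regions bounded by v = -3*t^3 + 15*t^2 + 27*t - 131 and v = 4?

568

Set the curves equal: -3*t^3 + 15*t^2 + 27*t - 131 = 4, so -3*t^3 + 15*t^2 + 27*t - 135 = 0, which factors as -3*(t - 5)*(t - 3)*(t + 3) = 0. The curves meet at t = -3, 3, 5.
On [-3, 3], v = 4 is on top; that piece has area ∫[-3,3] (-(-3*t^3 + 15*t^2 + 27*t - 135)) dt = 540.
On [3, 5], v = -3*t^3 + 15*t^2 + 27*t - 131 is on top; that piece has area ∫[3,5] (-3*t^3 + 15*t^2 + 27*t - 135) dt = 28.
Total enclosed area = 540 + 28 = 568.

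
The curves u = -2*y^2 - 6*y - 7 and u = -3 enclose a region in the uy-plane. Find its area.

Both boundary curves give u as a function of y, so integrate with respect to y. Setting them equal: -2*y^2 - 6*y - 4 = 0, i.e. -2*(y + 1)*(y + 2) = 0, so they meet at y = -2, -1.
For y in [-2, -1], u = -2*y^2 - 6*y - 7 is on the right; area = ∫[-2,-1] (-2*y^2 - 6*y - 4) dy = 1/3.

1/3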